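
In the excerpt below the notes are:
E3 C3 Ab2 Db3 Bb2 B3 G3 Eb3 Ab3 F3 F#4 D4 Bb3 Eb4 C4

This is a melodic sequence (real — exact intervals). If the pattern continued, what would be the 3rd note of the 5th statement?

The unit is 5 notes. Position-3 pitches of the 3 shown cells: Ab2, Eb3, Bb3.
Each moves up a 5th. Continuing: F4 → C5.

C5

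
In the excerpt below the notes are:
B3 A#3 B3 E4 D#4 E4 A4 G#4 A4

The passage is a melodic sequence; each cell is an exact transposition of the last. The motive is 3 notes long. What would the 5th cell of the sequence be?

G5 F#5 G5

The 3-note cells begin on B3, E4, A4 — each up a 4th from the last.
Continuing the starts: D5 → G5.
Statement 5 starts on G5 and keeps the same exact contour: G5 F#5 G5.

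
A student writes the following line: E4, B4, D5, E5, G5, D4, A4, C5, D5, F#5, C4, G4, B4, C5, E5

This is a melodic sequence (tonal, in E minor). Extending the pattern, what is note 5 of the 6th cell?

The unit is 5 notes. Position-5 pitches of the 3 shown cells: G5, F#5, E5.
Each moves down a 2nd. Continuing: D5 → C5 → B4.

B4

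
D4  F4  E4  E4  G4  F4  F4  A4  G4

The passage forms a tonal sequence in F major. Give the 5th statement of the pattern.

A4 C5 Bb4

The 3-note cells begin on D4, E4, F4 — each up a 2nd from the last.
Carrying on: G4 → A4.
Statement 5 starts on A4 and keeps the same diatonic contour: A4 C5 Bb4.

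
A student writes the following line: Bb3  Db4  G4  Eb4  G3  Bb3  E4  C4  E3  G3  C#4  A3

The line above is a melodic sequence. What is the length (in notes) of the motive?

4

12 notes total. Splitting into 3 groups of 4:
Bb3 Db4 G4 Eb4 | G3 Bb3 E4 C4 | E3 G3 C#4 A3
That's a consistent down a 3rd shift per cell, and no other grouping gives one.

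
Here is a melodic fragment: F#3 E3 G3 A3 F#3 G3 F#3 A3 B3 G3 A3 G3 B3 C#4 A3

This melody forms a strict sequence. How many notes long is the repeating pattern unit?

There are 15 notes; a 5-note unit gives 3 cells:
F#3 E3 G3 A3 F#3 | G3 F#3 A3 B3 G3 | A3 G3 B3 C#4 A3
Every group is a transposition up a 2nd of the one before; no shorter unit works.

5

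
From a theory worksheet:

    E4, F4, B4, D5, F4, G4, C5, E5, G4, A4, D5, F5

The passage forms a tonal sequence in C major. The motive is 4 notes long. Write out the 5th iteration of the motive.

B4 C5 F5 A5

Unit = 4 notes; the statements start on E4, F4, G4, moving up a 2nd each time.
Continuing the starts: A4 → B4.
Statement 5 starts on B4 and keeps the same diatonic contour: B4 C5 F5 A5.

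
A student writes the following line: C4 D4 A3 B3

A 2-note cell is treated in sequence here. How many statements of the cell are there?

4 notes in groups of 2 gives 4/2 = 2 statements.
Starts: C4, A3 — each down a 3rd.

2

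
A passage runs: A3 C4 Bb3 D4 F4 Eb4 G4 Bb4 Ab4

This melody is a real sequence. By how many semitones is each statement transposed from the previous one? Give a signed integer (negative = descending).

5

With a 3-note motive the entries are A3, D4, G4, each up a 4th from the previous.
Counting half-steps from A3 to D4: 5.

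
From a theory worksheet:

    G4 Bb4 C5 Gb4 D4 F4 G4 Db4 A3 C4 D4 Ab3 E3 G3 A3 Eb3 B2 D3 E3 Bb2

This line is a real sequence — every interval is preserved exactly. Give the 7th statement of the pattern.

With a 4-note motive the entries are G4, D4, A3, E3, B2, each down a 4th from the previous.
Carrying on: F#2 → C#2.
So cell 7 is C#2 E2 F#2 C2.

C#2 E2 F#2 C2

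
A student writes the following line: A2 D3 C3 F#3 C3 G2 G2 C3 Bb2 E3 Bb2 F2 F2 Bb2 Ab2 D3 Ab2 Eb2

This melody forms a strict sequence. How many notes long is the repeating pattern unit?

Try groups of 6 (3 cells in 18 notes):
A2 D3 C3 F#3 C3 G2 | G2 C3 Bb2 E3 Bb2 F2 | F2 Bb2 Ab2 D3 Ab2 Eb2
Each cell is the previous one down a 2nd — so the unit is 6 notes.

6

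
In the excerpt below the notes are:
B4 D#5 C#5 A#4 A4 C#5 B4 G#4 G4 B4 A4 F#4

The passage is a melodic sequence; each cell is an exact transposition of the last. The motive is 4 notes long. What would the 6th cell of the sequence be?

Unit = 4 notes; the statements start on B4, A4, G4, moving down a 2nd each time.
Continuing the starts: F4 → Eb4 → Db4.
Statement 6 starts on Db4 and keeps the same exact contour: Db4 F4 Eb4 C4.

Db4 F4 Eb4 C4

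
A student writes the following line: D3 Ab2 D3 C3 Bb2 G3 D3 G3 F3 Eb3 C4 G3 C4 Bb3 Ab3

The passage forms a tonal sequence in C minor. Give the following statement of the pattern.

With a 5-note motive the entries are D3, G3, C4, each up a 4th from the previous.
Statement 4 starts on F4 and keeps the same diatonic contour: F4 C4 F4 Eb4 D4.

F4 C4 F4 Eb4 D4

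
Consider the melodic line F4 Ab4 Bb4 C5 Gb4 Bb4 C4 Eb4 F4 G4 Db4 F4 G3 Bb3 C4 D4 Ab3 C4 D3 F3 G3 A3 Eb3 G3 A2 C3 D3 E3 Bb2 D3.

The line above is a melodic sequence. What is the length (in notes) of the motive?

6

Try groups of 6 (5 cells in 30 notes):
F4 Ab4 Bb4 C5 Gb4 Bb4 | C4 Eb4 F4 G4 Db4 F4 | G3 Bb3 C4 D4 Ab3 C4 | D3 F3 G3 A3 Eb3 G3 | A2 C3 D3 E3 Bb2 D3
Each cell is the previous one down a 4th — so the unit is 6 notes.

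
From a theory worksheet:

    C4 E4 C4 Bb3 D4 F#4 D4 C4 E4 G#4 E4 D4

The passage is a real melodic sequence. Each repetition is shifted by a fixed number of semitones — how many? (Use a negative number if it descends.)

2

Unit = 4 notes; the statements start on C4, D4, E4, moving up a 2nd each time.
Counting half-steps from C4 to D4: 2.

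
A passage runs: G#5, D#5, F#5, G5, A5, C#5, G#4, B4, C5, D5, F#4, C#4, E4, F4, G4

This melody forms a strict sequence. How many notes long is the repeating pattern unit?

Try groups of 5 (3 cells in 15 notes):
G#5 D#5 F#5 G5 A5 | C#5 G#4 B4 C5 D5 | F#4 C#4 E4 F4 G4
Every group is a transposition down a 5th of the one before; no shorter unit works.

5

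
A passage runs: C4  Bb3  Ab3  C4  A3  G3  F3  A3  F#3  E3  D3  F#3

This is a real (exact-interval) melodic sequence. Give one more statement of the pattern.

D#3 C#3 B2 D#3

Unit = 4 notes; the statements start on C4, A3, F#3, moving down a 3rd each time.
So cell 4 is D#3 C#3 B2 D#3.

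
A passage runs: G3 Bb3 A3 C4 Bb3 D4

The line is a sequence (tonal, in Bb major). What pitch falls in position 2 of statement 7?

The unit is 2 notes. Position-2 pitches of the 3 shown cells: Bb3, C4, D4.
Carrying that up a 2nd forward: Eb4 → F4 → G4 → A4.

A4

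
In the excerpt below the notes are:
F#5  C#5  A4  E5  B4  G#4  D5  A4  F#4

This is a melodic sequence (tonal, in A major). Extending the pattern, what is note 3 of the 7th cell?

B3

With 3-note cells, note 3 of each statement runs A4, G#4, F#4.
Each moves down a 2nd. Continuing: E4 → D4 → C#4 → B3.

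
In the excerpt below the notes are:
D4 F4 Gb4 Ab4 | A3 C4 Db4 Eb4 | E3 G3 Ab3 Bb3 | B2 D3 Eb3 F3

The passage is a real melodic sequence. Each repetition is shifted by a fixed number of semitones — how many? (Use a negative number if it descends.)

-5

Unit = 4 notes; the statements start on D4, A3, E3, B2, moving down a 4th each time.
D4→A3 is 57 − 62 = -5 semitones.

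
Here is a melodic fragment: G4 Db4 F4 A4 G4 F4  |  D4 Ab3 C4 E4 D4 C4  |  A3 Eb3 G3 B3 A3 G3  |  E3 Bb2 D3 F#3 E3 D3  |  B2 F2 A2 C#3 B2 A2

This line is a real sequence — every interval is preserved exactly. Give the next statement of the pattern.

Taking 6-note groups, the heads are G4, D4, A3, E3, B2: the pattern moves down a 4th.
Statement 6 starts on F#2 and keeps the same exact contour: F#2 C2 E2 G#2 F#2 E2.

F#2 C2 E2 G#2 F#2 E2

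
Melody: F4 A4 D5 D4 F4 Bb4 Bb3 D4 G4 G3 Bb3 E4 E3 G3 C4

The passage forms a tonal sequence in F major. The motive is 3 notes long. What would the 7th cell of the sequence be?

A2 C3 F3

The 3-note cells begin on F4, D4, Bb3, G3, E3 — each down a 3rd from the last.
Continuing the starts: C3 → A2.
So cell 7 is A2 C3 F3.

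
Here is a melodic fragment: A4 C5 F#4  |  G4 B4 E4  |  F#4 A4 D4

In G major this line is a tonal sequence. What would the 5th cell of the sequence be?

D4 F#4 B3

The 3-note cells begin on A4, G4, F#4 — each down a 2nd from the last.
Carrying on: E4 → D4.
From D4 the diatonic shape gives D4 F#4 B3.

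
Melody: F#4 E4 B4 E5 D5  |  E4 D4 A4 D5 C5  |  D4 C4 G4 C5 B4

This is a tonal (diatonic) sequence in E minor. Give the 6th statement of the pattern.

With a 5-note motive the entries are F#4, E4, D4, each down a 2nd from the previous.
Continuing the starts: C4 → B3 → A3.
So cell 6 is A3 G3 D4 G4 F#4.

A3 G3 D4 G4 F#4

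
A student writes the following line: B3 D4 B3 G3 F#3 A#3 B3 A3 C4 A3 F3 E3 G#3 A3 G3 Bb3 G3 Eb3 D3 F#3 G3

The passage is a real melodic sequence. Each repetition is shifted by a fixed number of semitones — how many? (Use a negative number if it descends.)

With a 7-note motive the entries are B3, A3, G3, each down a 2nd from the previous.
B3 to A3 spans -2 semitones.

-2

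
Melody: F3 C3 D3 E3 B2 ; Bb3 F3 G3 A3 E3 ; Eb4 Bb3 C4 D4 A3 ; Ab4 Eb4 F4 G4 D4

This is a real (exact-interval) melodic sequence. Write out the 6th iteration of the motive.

The 5-note cells begin on F3, Bb3, Eb4, Ab4 — each up a 4th from the last.
Continuing the starts: Db5 → Gb5.
Statement 6 starts on Gb5 and keeps the same exact contour: Gb5 Db5 Eb5 F5 C5.

Gb5 Db5 Eb5 F5 C5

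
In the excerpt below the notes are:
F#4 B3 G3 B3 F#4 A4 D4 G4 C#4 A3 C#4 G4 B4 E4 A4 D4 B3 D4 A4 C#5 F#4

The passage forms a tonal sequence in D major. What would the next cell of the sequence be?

Taking 7-note groups, the heads are F#4, G4, A4: the pattern moves up a 2nd.
So cell 4 is B4 E4 C#4 E4 B4 D5 G4.

B4 E4 C#4 E4 B4 D5 G4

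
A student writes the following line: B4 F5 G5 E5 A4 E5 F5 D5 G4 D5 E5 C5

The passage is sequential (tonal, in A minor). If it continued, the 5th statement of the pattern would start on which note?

Unit = 4 notes; the statements start on B4, A4, G4, moving down a 2nd each time.
Extending the heads down a 2nd: F4 → E4.

E4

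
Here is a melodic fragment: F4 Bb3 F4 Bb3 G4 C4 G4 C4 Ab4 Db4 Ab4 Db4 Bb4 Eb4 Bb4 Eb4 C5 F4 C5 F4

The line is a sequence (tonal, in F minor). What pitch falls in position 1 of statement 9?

G5

Grouping in 4s, the 1st note of each cell is F4, G4, Ab4, Bb4, C5.
Carrying that up a 2nd forward: Db5 → Eb5 → F5 → G5.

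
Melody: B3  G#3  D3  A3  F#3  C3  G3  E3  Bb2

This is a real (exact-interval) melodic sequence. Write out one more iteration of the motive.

Unit = 3 notes; the statements start on B3, A3, G3, moving down a 2nd each time.
From F3 the exact shape gives F3 D3 Ab2.

F3 D3 Ab2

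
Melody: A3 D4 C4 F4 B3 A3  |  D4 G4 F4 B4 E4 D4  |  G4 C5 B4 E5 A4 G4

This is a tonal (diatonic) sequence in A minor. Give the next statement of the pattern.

With a 6-note motive the entries are A3, D4, G4, each up a 4th from the previous.
Statement 4 starts on C5 and keeps the same diatonic contour: C5 F5 E5 A5 D5 C5.

C5 F5 E5 A5 D5 C5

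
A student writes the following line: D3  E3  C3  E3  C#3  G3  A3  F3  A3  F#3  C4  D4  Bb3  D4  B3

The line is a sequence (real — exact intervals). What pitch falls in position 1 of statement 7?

The unit is 5 notes. Position-1 pitches of the 3 shown cells: D3, G3, C4.
Carrying that up a 4th forward: F4 → Bb4 → Eb5 → Ab5.

Ab5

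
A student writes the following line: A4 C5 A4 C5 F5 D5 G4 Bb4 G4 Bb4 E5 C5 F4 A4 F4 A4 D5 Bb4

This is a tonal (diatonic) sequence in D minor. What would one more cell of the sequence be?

E4 G4 E4 G4 C5 A4

Taking 6-note groups, the heads are A4, G4, F4: the pattern moves down a 2nd.
So cell 4 is E4 G4 E4 G4 C5 A4.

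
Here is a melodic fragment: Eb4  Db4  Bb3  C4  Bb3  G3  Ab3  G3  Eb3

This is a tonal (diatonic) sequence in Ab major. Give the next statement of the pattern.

F3 Eb3 C3

Unit = 3 notes; the statements start on Eb4, C4, Ab3, moving down a 3rd each time.
Statement 4 starts on F3 and keeps the same diatonic contour: F3 Eb3 C3.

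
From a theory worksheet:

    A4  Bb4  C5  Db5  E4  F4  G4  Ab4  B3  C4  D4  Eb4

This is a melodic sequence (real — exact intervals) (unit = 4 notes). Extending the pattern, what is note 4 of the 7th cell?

G2

The unit is 4 notes. Position-4 pitches of the 3 shown cells: Db5, Ab4, Eb4.
Extending down a 4th: Bb3 → F3 → C3 → G2.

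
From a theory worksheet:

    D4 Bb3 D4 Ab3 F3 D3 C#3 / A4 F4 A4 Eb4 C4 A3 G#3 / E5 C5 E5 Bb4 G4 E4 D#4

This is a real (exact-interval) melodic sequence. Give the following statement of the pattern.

B5 G5 B5 F5 D5 B4 A#4

Unit = 7 notes; the statements start on D4, A4, E5, moving up a 5th each time.
From B5 the exact shape gives B5 G5 B5 F5 D5 B4 A#4.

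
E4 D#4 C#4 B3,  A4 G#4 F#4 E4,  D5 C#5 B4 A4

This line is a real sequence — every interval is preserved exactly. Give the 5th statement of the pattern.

With a 4-note motive the entries are E4, A4, D5, each up a 4th from the previous.
Extending up a 4th: G5 → C6.
Statement 5 starts on C6 and keeps the same exact contour: C6 B5 A5 G5.

C6 B5 A5 G5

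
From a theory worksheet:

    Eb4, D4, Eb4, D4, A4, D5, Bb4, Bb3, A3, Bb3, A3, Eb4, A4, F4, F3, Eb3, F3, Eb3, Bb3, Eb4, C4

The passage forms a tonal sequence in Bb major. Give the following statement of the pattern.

C3 Bb2 C3 Bb2 F3 Bb3 G3

The 7-note cells begin on Eb4, Bb3, F3 — each down a 4th from the last.
So cell 4 is C3 Bb2 C3 Bb2 F3 Bb3 G3.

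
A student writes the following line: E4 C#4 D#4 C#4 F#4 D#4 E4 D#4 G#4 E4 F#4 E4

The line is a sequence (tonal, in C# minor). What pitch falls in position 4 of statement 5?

The unit is 4 notes. Position-4 pitches of the 3 shown cells: C#4, D#4, E4.
Each moves up a 2nd. Continuing: F#4 → G#4.

G#4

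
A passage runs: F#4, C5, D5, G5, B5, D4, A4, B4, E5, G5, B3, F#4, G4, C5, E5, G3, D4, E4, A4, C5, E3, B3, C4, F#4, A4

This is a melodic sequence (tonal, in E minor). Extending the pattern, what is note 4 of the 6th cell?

D4

With 5-note cells, note 4 of each statement runs G5, E5, C5, A4, F#4.
From F#4, down a 3rd gives D4.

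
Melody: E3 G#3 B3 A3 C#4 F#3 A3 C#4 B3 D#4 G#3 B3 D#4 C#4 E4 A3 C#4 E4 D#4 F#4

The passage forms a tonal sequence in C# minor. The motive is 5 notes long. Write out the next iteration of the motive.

B3 D#4 F#4 E4 G#4

Unit = 5 notes; the statements start on E3, F#3, G#3, A3, moving up a 2nd each time.
From B3 the diatonic shape gives B3 D#4 F#4 E4 G#4.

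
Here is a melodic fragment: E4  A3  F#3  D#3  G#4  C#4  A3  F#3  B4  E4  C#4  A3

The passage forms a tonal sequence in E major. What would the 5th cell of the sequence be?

F#5 B4 G#4 E4

Unit = 4 notes; the statements start on E4, G#4, B4, moving up a 3rd each time.
Extending up a 3rd: D#5 → F#5.
So cell 5 is F#5 B4 G#4 E4.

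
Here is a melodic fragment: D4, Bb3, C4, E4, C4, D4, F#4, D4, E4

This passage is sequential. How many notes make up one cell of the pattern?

3

There are 9 notes; a 3-note unit gives 3 cells:
D4 Bb3 C4 | E4 C4 D4 | F#4 D4 E4
Each cell is the previous one up a 2nd — so the unit is 3 notes.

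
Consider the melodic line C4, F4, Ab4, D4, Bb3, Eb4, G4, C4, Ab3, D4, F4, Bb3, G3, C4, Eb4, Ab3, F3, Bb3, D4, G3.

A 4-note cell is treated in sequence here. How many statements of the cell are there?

20 notes in groups of 4 gives 20/4 = 5 statements.
Starts: C4, Bb3, Ab3, G3, F3 — each down a 2nd.

5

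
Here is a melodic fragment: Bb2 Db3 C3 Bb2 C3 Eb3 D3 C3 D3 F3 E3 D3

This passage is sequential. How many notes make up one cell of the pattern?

4

There are 12 notes; a 4-note unit gives 3 cells:
Bb2 Db3 C3 Bb2 | C3 Eb3 D3 C3 | D3 F3 E3 D3
Every group is a transposition up a 2nd of the one before; no shorter unit works.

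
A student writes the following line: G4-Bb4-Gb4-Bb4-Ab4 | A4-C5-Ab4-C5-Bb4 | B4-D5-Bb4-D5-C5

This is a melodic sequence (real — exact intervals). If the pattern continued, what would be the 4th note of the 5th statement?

With 5-note cells, note 4 of each statement runs Bb4, C5, D5.
Extending up a 2nd: E5 → F#5.

F#5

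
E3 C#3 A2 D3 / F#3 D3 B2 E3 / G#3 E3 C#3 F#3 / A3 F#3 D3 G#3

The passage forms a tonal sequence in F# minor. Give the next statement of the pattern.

B3 G#3 E3 A3

With a 4-note motive the entries are E3, F#3, G#3, A3, each up a 2nd from the previous.
So cell 5 is B3 G#3 E3 A3.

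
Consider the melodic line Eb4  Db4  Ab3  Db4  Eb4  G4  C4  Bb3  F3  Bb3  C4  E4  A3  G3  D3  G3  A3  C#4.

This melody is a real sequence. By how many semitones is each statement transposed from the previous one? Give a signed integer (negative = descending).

With a 6-note motive the entries are Eb4, C4, A3, each down a 3rd from the previous.
Counting half-steps from Eb4 to C4: -3.

-3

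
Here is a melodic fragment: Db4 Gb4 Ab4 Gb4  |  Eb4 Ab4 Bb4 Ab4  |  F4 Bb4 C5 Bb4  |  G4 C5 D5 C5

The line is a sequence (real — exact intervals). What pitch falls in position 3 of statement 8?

A#5

Grouping in 4s, the 3rd note of each cell is Ab4, Bb4, C5, D5.
Extending up a 2nd: E5 → F#5 → G#5 → A#5.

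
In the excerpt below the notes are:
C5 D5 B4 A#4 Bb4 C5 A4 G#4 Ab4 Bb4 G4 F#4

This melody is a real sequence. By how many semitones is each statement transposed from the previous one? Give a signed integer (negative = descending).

-2

Taking 4-note groups, the heads are C5, Bb4, Ab4: the pattern moves down a 2nd.
C5 to Bb4 spans -2 semitones.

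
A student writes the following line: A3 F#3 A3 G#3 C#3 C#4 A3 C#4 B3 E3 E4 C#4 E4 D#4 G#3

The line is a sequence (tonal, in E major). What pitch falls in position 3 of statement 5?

The unit is 5 notes. Position-3 pitches of the 3 shown cells: A3, C#4, E4.
Extending up a 3rd: G#4 → B4.

B4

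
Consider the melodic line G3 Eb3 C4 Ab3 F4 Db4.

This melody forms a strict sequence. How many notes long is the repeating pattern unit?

2

6 notes total. Splitting into 3 groups of 2:
G3 Eb3 | C4 Ab3 | F4 Db4
That's a consistent up a 4th shift per cell, and no other grouping gives one.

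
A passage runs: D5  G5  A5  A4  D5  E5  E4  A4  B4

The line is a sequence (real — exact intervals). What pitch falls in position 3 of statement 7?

D#3

Grouping in 3s, the 3rd note of each cell is A5, E5, B4.
Each moves down a 4th. Continuing: F#4 → C#4 → G#3 → D#3.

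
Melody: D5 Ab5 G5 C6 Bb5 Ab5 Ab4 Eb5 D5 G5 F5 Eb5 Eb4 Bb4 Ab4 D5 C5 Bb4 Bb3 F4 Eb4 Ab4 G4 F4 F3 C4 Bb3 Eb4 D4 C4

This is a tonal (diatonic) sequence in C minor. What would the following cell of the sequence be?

C3 G3 F3 Bb3 Ab3 G3

With a 6-note motive the entries are D5, Ab4, Eb4, Bb3, F3, each down a 4th from the previous.
Statement 6 starts on C3 and keeps the same diatonic contour: C3 G3 F3 Bb3 Ab3 G3.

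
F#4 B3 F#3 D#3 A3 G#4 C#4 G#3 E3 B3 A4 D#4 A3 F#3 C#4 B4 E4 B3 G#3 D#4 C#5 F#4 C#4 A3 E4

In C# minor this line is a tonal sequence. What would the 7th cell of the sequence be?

The 5-note cells begin on F#4, G#4, A4, B4, C#5 — each up a 2nd from the last.
Extending up a 2nd: D#5 → E5.
Statement 7 starts on E5 and keeps the same diatonic contour: E5 A4 E4 C#4 G#4.

E5 A4 E4 C#4 G#4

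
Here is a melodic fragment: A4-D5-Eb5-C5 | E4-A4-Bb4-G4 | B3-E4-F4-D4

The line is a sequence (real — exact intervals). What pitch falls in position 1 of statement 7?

The unit is 4 notes. Position-1 pitches of the 3 shown cells: A4, E4, B3.
Carrying that down a 4th forward: F#3 → C#3 → G#2 → D#2.

D#2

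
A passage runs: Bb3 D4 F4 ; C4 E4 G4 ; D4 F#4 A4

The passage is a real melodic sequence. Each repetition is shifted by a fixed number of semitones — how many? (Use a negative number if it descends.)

The 3-note cells begin on Bb3, C4, D4 — each up a 2nd from the last.
Counting half-steps from Bb3 to C4: 2.

2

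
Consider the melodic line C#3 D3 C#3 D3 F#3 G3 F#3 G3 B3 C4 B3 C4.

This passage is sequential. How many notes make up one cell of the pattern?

4

12 notes total. Splitting into 3 groups of 4:
C#3 D3 C#3 D3 | F#3 G3 F#3 G3 | B3 C4 B3 C4
Every group is a transposition up a 4th of the one before; no shorter unit works.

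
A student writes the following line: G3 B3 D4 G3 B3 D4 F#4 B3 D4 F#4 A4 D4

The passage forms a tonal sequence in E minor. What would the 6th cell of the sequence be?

C5 E5 G5 C5

Unit = 4 notes; the statements start on G3, B3, D4, moving up a 3rd each time.
Continuing the starts: F#4 → A4 → C5.
So cell 6 is C5 E5 G5 C5.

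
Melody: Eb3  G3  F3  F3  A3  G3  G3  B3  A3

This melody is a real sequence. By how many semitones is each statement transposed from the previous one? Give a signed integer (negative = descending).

2

The 3-note cells begin on Eb3, F3, G3 — each up a 2nd from the last.
Eb3→F3 is 53 − 51 = 2 semitones.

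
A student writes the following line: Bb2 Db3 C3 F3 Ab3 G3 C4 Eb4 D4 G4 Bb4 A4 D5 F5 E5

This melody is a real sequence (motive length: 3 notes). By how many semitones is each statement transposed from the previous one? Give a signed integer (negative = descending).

Unit = 3 notes; the statements start on Bb2, F3, C4, G4, D5, moving up a 5th each time.
Bb2 to F3 spans +7 semitones.

7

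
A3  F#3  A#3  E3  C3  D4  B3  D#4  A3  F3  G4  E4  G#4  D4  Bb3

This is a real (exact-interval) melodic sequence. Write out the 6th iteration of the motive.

Bb5 G5 B5 F5 Db5

With a 5-note motive the entries are A3, D4, G4, each up a 4th from the previous.
Extending up a 4th: C5 → F5 → Bb5.
So cell 6 is Bb5 G5 B5 F5 Db5.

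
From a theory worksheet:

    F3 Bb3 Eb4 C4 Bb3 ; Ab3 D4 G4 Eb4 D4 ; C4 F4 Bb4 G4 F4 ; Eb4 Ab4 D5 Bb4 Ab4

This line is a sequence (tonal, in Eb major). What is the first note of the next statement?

Unit = 5 notes; the statements start on F3, Ab3, C4, Eb4, moving up a 3rd each time.
One more step up a 3rd gives G4.

G4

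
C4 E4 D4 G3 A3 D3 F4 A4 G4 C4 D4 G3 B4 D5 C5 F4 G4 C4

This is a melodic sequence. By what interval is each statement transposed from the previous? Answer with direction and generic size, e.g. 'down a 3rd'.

With a 6-note motive the entries are C4, F4, B4, each up a 4th from the previous.
From C4 to F4: up a 4th.

up a 4th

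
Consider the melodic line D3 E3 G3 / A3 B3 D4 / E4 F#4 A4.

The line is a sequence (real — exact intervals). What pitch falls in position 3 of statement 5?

With 3-note cells, note 3 of each statement runs G3, D4, A4.
Carrying that up a 5th forward: E5 → B5.

B5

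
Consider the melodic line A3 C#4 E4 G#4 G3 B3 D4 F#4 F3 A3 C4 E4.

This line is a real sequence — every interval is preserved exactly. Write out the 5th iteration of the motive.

Taking 4-note groups, the heads are A3, G3, F3: the pattern moves down a 2nd.
Carrying on: Eb3 → Db3.
Statement 5 starts on Db3 and keeps the same exact contour: Db3 F3 Ab3 C4.

Db3 F3 Ab3 C4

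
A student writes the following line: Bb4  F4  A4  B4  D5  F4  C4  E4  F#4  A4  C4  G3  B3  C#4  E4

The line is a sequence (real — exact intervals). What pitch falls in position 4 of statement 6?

The unit is 5 notes. Position-4 pitches of the 3 shown cells: B4, F#4, C#4.
Carrying that down a 4th forward: G#3 → D#3 → A#2.

A#2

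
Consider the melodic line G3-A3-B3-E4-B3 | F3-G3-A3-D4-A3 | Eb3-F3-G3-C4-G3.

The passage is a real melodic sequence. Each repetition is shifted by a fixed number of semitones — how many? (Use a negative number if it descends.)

The 5-note cells begin on G3, F3, Eb3 — each down a 2nd from the last.
G3→F3 is 53 − 55 = -2 semitones.

-2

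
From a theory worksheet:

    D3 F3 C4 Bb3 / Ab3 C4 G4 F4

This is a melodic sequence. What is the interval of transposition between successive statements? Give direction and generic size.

Unit = 4 notes; the statements start on D3, Ab3, moving up a 5th each time.
D3 to Ab3 is up a 5th.

up a 5th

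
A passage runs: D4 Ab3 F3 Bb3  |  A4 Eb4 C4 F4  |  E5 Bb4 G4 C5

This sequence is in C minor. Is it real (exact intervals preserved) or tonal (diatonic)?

real

Each cell has the same semitone pattern (-6, -3, 5) — intervals are preserved exactly.
And A4 lies outside C minor, so the sequence is real rather than tonal.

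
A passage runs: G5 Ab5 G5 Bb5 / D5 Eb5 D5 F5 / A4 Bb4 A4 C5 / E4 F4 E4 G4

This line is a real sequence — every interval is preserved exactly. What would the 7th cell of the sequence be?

Unit = 4 notes; the statements start on G5, D5, A4, E4, moving down a 4th each time.
Carrying on: B3 → F#3 → C#3.
From C#3 the exact shape gives C#3 D3 C#3 E3.

C#3 D3 C#3 E3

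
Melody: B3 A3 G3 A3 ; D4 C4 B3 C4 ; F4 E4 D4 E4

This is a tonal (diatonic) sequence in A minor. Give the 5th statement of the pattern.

With a 4-note motive the entries are B3, D4, F4, each up a 3rd from the previous.
Continuing the starts: A4 → C5.
From C5 the diatonic shape gives C5 B4 A4 B4.

C5 B4 A4 B4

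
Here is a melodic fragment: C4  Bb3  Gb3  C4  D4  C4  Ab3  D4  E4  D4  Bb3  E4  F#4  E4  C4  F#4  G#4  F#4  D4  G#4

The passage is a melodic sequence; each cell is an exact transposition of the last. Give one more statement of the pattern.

With a 4-note motive the entries are C4, D4, E4, F#4, G#4, each up a 2nd from the previous.
Statement 6 starts on A#4 and keeps the same exact contour: A#4 G#4 E4 A#4.

A#4 G#4 E4 A#4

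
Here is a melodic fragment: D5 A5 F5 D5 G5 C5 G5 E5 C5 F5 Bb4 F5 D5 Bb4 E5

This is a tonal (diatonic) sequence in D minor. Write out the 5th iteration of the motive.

G4 D5 Bb4 G4 C5

Taking 5-note groups, the heads are D5, C5, Bb4: the pattern moves down a 2nd.
Extending down a 2nd: A4 → G4.
Statement 5 starts on G4 and keeps the same diatonic contour: G4 D5 Bb4 G4 C5.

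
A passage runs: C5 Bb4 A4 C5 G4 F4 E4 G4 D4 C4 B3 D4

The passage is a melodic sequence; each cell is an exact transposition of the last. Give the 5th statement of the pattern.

E3 D3 C#3 E3

Unit = 4 notes; the statements start on C5, G4, D4, moving down a 4th each time.
Carrying on: A3 → E3.
From E3 the exact shape gives E3 D3 C#3 E3.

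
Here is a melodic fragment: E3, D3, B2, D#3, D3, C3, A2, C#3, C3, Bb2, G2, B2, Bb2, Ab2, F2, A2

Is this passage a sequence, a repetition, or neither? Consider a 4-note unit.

sequence

Each 4-note cell is the previous one transposed down a 2nd.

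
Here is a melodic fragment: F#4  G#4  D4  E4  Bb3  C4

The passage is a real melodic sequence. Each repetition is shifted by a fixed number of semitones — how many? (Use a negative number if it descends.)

-4

Taking 2-note groups, the heads are F#4, D4, Bb3: the pattern moves down a 3rd.
F#4 to D4 spans -4 semitones.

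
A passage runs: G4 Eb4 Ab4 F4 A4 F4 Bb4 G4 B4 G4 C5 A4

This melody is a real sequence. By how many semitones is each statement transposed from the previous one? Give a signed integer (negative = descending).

2

Unit = 4 notes; the statements start on G4, A4, B4, moving up a 2nd each time.
G4→A4 is 69 − 67 = 2 semitones.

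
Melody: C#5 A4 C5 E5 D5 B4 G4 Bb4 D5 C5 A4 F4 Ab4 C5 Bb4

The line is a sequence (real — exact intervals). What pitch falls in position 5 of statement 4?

The unit is 5 notes. Position-5 pitches of the 3 shown cells: D5, C5, Bb4.
From Bb4, down a 2nd gives Ab4.

Ab4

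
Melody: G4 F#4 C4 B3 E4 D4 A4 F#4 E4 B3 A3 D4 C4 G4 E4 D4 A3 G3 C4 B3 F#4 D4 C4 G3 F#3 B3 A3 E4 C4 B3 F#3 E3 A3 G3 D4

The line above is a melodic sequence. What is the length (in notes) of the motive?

7

35 notes total. Splitting into 5 groups of 7:
G4 F#4 C4 B3 E4 D4 A4 | F#4 E4 B3 A3 D4 C4 G4 | E4 D4 A3 G3 C4 B3 F#4 | D4 C4 G3 F#3 B3 A3 E4 | C4 B3 F#3 E3 A3 G3 D4
Each cell is the previous one down a 2nd — so the unit is 7 notes.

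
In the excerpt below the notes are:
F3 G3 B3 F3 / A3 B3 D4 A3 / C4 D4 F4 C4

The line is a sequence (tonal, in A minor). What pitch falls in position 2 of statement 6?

C5

The unit is 4 notes. Position-2 pitches of the 3 shown cells: G3, B3, D4.
Carrying that up a 3rd forward: F4 → A4 → C5.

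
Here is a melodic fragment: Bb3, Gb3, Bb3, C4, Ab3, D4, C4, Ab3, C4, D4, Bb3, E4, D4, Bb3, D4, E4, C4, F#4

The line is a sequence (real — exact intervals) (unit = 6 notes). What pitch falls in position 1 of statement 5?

F#4

Grouping in 6s, the 1st note of each cell is Bb3, C4, D4.
Each moves up a 2nd. Continuing: E4 → F#4.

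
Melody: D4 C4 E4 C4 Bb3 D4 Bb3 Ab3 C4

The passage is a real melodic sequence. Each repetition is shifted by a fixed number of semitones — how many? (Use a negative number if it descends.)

-2

Unit = 3 notes; the statements start on D4, C4, Bb3, moving down a 2nd each time.
D4→C4 is 60 − 62 = -2 semitones.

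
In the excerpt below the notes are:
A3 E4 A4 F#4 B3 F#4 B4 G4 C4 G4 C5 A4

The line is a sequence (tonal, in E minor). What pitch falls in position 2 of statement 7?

D5

With 4-note cells, note 2 of each statement runs E4, F#4, G4.
Extending up a 2nd: A4 → B4 → C5 → D5.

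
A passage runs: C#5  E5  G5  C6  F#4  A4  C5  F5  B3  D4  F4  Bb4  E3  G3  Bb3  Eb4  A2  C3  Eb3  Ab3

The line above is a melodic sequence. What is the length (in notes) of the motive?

4

Try groups of 4 (5 cells in 20 notes):
C#5 E5 G5 C6 | F#4 A4 C5 F5 | B3 D4 F4 Bb4 | E3 G3 Bb3 Eb4 | A2 C3 Eb3 Ab3
Each cell is the previous one down a 5th — so the unit is 4 notes.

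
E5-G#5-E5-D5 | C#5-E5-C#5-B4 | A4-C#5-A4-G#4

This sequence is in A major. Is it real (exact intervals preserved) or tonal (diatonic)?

tonal

Every note is diatonic to A major.
Cell 1 has +4 semitones from note 1 to 2, but cell 2 has +3 — the interval quality changes while the contour stays the same, which is the hallmark of a tonal sequence.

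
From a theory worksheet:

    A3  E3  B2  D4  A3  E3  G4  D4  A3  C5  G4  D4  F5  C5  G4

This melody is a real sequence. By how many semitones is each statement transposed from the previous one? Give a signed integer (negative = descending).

5

Taking 3-note groups, the heads are A3, D4, G4, C5, F5: the pattern moves up a 4th.
A3→D4 is 62 − 57 = 5 semitones.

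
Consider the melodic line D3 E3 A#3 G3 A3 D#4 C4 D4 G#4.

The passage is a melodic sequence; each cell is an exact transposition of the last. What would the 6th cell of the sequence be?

Taking 3-note groups, the heads are D3, G3, C4: the pattern moves up a 4th.
Continuing the starts: F4 → Bb4 → Eb5.
Statement 6 starts on Eb5 and keeps the same exact contour: Eb5 F5 B5.

Eb5 F5 B5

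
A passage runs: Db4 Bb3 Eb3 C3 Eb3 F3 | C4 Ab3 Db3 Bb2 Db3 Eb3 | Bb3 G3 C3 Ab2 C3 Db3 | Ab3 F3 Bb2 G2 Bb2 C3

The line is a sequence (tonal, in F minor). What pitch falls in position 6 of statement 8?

F2

With 6-note cells, note 6 of each statement runs F3, Eb3, Db3, C3.
Extending down a 2nd: Bb2 → Ab2 → G2 → F2.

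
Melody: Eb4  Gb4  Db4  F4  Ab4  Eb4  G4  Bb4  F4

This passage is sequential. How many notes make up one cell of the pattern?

There are 9 notes; a 3-note unit gives 3 cells:
Eb4 Gb4 Db4 | F4 Ab4 Eb4 | G4 Bb4 F4
Each cell is the previous one up a 2nd — so the unit is 3 notes.

3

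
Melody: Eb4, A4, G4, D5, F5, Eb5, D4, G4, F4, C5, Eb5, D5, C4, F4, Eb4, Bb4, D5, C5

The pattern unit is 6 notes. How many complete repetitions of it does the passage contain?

18 notes in groups of 6 gives 18/6 = 3 statements.
Starts: Eb4, D4, C4 — each down a 2nd.

3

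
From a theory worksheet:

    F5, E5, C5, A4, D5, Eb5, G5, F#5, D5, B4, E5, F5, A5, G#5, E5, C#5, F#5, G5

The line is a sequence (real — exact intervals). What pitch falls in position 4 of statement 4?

D#5

The unit is 6 notes. Position-4 pitches of the 3 shown cells: A4, B4, C#5.
Each moves up a 2nd; the next is D#5.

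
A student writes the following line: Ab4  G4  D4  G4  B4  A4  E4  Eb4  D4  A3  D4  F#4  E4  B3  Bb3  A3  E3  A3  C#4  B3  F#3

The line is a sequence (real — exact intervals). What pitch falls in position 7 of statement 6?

The unit is 7 notes. Position-7 pitches of the 3 shown cells: E4, B3, F#3.
Each moves down a 4th. Continuing: C#3 → G#2 → D#2.

D#2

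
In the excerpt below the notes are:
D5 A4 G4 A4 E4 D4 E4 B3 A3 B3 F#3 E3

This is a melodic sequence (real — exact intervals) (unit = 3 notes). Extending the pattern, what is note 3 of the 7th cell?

C#2

The unit is 3 notes. Position-3 pitches of the 4 shown cells: G4, D4, A3, E3.
Carrying that down a 4th forward: B2 → F#2 → C#2.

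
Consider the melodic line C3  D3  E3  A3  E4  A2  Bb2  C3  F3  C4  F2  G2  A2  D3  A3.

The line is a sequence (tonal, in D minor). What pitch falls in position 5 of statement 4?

With 5-note cells, note 5 of each statement runs E4, C4, A3.
Each moves down a 3rd; the next is F3.

F3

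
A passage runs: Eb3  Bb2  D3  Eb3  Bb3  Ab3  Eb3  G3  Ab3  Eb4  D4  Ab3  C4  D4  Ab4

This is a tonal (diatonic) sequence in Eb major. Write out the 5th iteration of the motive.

C5 G4 Bb4 C5 G5

With a 5-note motive the entries are Eb3, Ab3, D4, each up a 4th from the previous.
Extending up a 4th: G4 → C5.
Statement 5 starts on C5 and keeps the same diatonic contour: C5 G4 Bb4 C5 G5.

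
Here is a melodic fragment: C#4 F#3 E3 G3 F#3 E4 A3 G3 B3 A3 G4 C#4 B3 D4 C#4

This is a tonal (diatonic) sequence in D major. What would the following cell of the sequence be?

The 5-note cells begin on C#4, E4, G4 — each up a 3rd from the last.
Statement 4 starts on B4 and keeps the same diatonic contour: B4 E4 D4 F#4 E4.

B4 E4 D4 F#4 E4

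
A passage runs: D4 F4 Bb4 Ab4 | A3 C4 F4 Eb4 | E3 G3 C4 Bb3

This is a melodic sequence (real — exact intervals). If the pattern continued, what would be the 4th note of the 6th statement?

The unit is 4 notes. Position-4 pitches of the 3 shown cells: Ab4, Eb4, Bb3.
Carrying that down a 4th forward: F3 → C3 → G2.

G2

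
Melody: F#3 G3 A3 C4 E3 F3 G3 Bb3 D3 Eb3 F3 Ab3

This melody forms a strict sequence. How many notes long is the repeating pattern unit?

12 notes total. Splitting into 3 groups of 4:
F#3 G3 A3 C4 | E3 F3 G3 Bb3 | D3 Eb3 F3 Ab3
Each cell is the previous one down a 2nd — so the unit is 4 notes.

4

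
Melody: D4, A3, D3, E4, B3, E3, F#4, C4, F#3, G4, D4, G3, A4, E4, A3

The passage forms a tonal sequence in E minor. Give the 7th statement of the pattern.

The 3-note cells begin on D4, E4, F#4, G4, A4 — each up a 2nd from the last.
Carrying on: B4 → C5.
So cell 7 is C5 G4 C4.

C5 G4 C4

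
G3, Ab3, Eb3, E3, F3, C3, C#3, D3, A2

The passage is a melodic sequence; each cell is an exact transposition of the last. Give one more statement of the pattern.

A#2 B2 F#2

Taking 3-note groups, the heads are G3, E3, C#3: the pattern moves down a 3rd.
Statement 4 starts on A#2 and keeps the same exact contour: A#2 B2 F#2.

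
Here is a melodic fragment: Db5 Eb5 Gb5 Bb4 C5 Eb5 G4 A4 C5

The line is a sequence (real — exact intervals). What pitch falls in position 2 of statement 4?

F#4

Grouping in 3s, the 2nd note of each cell is Eb5, C5, A4.
Each moves down a 3rd; the next is F#4.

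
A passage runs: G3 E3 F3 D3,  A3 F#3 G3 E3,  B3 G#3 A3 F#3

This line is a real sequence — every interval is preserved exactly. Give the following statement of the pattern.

C#4 A#3 B3 G#3

Taking 4-note groups, the heads are G3, A3, B3: the pattern moves up a 2nd.
Statement 4 starts on C#4 and keeps the same exact contour: C#4 A#3 B3 G#3.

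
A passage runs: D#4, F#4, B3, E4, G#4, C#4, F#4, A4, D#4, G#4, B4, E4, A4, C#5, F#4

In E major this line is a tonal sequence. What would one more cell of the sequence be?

B4 D#5 G#4

With a 3-note motive the entries are D#4, E4, F#4, G#4, A4, each up a 2nd from the previous.
Statement 6 starts on B4 and keeps the same diatonic contour: B4 D#5 G#4.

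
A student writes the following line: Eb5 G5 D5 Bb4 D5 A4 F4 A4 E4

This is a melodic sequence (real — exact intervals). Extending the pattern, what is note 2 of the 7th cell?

C#3

Grouping in 3s, the 2nd note of each cell is G5, D5, A4.
Extending down a 4th: E4 → B3 → F#3 → C#3.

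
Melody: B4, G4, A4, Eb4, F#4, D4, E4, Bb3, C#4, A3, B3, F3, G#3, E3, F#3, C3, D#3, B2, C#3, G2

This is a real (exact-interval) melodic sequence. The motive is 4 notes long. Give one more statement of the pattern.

With a 4-note motive the entries are B4, F#4, C#4, G#3, D#3, each down a 4th from the previous.
Statement 6 starts on A#2 and keeps the same exact contour: A#2 F#2 G#2 D2.

A#2 F#2 G#2 D2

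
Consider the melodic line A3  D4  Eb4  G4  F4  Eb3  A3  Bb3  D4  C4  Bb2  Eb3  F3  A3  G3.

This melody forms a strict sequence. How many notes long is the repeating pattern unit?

There are 15 notes; a 5-note unit gives 3 cells:
A3 D4 Eb4 G4 F4 | Eb3 A3 Bb3 D4 C4 | Bb2 Eb3 F3 A3 G3
That's a consistent down a 4th shift per cell, and no other grouping gives one.

5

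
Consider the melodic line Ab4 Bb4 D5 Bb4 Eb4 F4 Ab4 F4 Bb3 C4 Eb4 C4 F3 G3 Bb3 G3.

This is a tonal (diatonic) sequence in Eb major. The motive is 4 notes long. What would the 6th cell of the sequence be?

With a 4-note motive the entries are Ab4, Eb4, Bb3, F3, each down a 4th from the previous.
Carrying on: C3 → G2.
Statement 6 starts on G2 and keeps the same diatonic contour: G2 Ab2 C3 Ab2.

G2 Ab2 C3 Ab2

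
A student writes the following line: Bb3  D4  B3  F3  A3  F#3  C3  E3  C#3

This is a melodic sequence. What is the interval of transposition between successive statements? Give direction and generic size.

down a 4th

Unit = 3 notes; the statements start on Bb3, F3, C3, moving down a 4th each time.
From Bb3 to F3: down a 4th.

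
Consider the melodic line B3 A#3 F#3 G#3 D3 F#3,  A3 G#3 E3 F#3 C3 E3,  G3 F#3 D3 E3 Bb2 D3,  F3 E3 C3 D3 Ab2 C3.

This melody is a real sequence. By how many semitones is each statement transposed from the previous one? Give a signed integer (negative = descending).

-2

The 6-note cells begin on B3, A3, G3, F3 — each down a 2nd from the last.
B3→A3 is 57 − 59 = -2 semitones.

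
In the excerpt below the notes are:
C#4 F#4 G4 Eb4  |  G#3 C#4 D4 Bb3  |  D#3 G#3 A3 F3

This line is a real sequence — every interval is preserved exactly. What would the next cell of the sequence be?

A#2 D#3 E3 C3

Unit = 4 notes; the statements start on C#4, G#3, D#3, moving down a 4th each time.
So cell 4 is A#2 D#3 E3 C3.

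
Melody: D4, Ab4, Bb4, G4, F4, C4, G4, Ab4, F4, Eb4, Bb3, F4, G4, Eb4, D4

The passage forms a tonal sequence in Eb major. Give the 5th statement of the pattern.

G3 D4 Eb4 C4 Bb3

With a 5-note motive the entries are D4, C4, Bb3, each down a 2nd from the previous.
Extending down a 2nd: Ab3 → G3.
So cell 5 is G3 D4 Eb4 C4 Bb3.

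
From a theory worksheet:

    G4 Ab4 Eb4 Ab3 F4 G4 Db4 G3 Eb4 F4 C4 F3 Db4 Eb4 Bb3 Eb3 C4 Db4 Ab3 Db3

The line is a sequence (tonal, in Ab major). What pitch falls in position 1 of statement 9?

With 4-note cells, note 1 of each statement runs G4, F4, Eb4, Db4, C4.
Extending down a 2nd: Bb3 → Ab3 → G3 → F3.

F3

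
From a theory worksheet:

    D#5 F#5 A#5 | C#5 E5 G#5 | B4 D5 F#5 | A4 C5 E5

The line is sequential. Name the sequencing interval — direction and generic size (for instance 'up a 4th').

down a 2nd

The 3-note cells begin on D#5, C#5, B4, A4 — each down a 2nd from the last.
From D#5 to C#5: down a 2nd.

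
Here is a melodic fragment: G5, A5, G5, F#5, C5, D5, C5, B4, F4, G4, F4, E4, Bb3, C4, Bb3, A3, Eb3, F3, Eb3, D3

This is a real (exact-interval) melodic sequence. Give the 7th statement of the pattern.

Db2 Eb2 Db2 C2

The 4-note cells begin on G5, C5, F4, Bb3, Eb3 — each down a 5th from the last.
Extending down a 5th: Ab2 → Db2.
Statement 7 starts on Db2 and keeps the same exact contour: Db2 Eb2 Db2 C2.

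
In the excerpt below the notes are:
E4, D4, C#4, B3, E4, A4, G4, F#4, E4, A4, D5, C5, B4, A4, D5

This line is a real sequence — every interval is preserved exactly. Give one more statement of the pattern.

Unit = 5 notes; the statements start on E4, A4, D5, moving up a 4th each time.
From G5 the exact shape gives G5 F5 E5 D5 G5.

G5 F5 E5 D5 G5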